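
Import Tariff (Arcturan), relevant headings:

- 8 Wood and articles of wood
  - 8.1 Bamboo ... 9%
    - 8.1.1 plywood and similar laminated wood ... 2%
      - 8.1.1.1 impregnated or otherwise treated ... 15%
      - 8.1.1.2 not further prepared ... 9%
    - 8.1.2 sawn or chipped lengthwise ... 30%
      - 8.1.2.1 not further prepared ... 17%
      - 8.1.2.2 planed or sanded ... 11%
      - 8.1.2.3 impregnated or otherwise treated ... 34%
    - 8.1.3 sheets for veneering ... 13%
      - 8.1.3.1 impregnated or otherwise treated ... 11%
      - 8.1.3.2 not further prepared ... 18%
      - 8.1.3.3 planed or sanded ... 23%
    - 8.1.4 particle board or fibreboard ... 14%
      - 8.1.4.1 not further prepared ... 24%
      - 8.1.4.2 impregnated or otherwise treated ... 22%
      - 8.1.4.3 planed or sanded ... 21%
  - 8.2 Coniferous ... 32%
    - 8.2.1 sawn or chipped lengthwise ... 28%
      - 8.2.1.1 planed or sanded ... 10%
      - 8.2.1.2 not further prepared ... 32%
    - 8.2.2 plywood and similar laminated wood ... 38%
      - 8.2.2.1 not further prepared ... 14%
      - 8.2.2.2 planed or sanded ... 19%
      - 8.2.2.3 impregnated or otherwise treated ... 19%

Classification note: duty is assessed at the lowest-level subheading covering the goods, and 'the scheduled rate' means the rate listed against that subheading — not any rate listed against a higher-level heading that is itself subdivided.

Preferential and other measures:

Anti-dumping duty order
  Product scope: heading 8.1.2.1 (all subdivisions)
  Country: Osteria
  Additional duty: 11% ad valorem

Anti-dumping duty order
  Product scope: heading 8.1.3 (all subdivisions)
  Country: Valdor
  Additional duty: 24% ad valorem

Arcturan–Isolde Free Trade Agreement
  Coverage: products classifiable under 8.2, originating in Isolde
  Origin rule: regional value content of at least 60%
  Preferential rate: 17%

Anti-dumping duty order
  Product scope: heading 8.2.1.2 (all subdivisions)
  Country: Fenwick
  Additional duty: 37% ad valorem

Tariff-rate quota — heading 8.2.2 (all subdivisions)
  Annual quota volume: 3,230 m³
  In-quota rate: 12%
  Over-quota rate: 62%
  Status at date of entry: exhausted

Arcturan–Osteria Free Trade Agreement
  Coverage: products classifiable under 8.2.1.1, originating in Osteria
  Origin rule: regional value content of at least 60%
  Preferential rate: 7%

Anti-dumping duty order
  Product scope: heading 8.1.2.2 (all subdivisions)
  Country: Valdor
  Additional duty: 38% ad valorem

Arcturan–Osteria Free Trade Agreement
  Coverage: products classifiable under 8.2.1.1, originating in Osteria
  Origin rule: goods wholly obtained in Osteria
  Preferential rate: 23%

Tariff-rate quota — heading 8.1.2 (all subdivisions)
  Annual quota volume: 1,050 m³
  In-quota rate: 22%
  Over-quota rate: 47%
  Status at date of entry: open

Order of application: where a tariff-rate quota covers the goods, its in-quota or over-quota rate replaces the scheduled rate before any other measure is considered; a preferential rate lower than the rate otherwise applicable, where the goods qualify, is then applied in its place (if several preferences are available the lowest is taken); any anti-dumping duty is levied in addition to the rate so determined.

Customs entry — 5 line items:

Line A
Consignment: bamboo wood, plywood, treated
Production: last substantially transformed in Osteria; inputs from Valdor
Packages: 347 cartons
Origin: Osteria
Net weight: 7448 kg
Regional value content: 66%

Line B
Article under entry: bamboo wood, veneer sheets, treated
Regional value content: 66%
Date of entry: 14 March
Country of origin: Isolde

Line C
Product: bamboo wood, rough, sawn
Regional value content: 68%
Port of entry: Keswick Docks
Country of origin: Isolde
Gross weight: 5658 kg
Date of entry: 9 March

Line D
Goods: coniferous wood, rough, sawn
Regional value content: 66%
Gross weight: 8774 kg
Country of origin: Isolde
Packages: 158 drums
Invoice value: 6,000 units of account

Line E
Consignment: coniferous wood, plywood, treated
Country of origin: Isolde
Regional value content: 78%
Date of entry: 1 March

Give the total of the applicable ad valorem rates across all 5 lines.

82%

Line A: bamboo → 8.1; plywood → 8.1.1; treated → 8.1.1.1. Scheduled 15%. Osteria agreement on 8.2.1.1: 8.1.1.1 not covered; Osteria agreement on 8.2.1.1: 8.1.1.1 not covered. → 15%.
Line B: bamboo → 8.1; veneer sheets → 8.1.3; treated → 8.1.3.1. Scheduled 11%. Isolde agreement on 8.2: 8.1.3.1 not covered. → 11%.
Line C: bamboo → 8.1; sawn → 8.1.2; rough → 8.1.2.1. Scheduled 17%. quota on 8.1.2 open → in-quota 22%; Isolde agreement on 8.2: 8.1.2.1 not covered. → 22%.
Line D: coniferous → 8.2; sawn → 8.2.1; rough → 8.2.1.2. Scheduled 32%. Isolde agreement on 8.2: RVC ≥ 60% → 17% available; preferential 17%. → 17%.
Line E: coniferous → 8.2; plywood → 8.2.2; treated → 8.2.2.3. Scheduled 19%. quota on 8.2.2 exhausted → over-quota 62%; Isolde agreement on 8.2: RVC ≥ 60% → 17% available; preferential 17%. → 17%.
Sum: 15% + 11% + 22% + 17% + 17% = 82%.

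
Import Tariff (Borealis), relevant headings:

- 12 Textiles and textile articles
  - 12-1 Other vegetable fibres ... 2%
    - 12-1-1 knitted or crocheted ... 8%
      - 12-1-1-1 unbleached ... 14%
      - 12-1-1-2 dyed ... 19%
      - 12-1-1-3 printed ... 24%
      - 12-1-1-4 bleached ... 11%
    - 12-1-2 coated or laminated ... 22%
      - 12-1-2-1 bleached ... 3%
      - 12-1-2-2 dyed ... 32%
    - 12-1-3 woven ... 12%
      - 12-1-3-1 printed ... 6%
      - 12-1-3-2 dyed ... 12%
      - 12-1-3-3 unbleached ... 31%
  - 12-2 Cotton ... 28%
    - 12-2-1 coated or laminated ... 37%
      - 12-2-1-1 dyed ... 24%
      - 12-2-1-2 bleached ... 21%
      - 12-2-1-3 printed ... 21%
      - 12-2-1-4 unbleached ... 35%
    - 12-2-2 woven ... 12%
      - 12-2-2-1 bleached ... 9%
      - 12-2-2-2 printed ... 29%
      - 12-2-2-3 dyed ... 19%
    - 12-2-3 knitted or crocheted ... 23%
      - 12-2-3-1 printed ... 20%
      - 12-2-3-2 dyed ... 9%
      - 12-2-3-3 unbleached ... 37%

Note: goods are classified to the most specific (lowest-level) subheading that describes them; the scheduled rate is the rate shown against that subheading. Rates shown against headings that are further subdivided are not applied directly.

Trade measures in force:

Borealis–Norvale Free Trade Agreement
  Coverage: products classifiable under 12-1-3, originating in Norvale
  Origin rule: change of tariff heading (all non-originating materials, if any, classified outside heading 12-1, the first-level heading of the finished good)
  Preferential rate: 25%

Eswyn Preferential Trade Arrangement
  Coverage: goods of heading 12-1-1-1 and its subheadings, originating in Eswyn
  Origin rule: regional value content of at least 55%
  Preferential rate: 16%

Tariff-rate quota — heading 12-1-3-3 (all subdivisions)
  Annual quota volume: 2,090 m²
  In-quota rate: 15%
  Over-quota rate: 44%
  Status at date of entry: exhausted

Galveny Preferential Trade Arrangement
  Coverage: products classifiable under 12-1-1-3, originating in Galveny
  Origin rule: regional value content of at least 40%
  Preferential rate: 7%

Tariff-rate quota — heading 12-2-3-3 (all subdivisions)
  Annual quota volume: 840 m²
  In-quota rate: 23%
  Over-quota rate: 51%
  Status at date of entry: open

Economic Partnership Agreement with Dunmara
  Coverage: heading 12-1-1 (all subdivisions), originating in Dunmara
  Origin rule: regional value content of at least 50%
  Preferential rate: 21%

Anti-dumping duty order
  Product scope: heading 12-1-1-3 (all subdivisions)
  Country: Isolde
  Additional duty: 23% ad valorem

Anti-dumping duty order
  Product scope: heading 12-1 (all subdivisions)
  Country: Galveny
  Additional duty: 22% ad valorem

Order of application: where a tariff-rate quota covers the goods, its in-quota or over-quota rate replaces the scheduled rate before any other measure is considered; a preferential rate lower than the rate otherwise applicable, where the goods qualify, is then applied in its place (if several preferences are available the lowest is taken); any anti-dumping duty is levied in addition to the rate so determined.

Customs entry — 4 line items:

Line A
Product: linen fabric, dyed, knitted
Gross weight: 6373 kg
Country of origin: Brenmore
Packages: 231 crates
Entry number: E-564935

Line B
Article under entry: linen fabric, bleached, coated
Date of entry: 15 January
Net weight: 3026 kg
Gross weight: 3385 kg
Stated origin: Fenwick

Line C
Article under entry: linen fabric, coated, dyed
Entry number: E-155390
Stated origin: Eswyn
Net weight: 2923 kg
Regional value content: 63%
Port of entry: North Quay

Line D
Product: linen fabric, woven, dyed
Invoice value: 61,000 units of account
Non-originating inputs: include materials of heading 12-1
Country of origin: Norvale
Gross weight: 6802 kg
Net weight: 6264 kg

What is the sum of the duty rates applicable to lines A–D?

66%

Line A: linen → 12-1; knitted → 12-1-1; dyed → 12-1-1-2. Scheduled 19%. No special measure applies. → 19%.
Line B: linen → 12-1; coated → 12-1-2; bleached → 12-1-2-1. Scheduled 3%. No special measure applies. → 3%.
Line C: linen → 12-1; coated → 12-1-2; dyed → 12-1-2-2. Scheduled 32%. Eswyn agreement on 12-1-1-1: 12-1-2-2 not covered. → 32%.
Line D: linen → 12-1; woven → 12-1-3; dyed → 12-1-3-2. Scheduled 12%. Norvale agreement on 12-1-3: CTH not met. → 12%.
Sum: 19% + 3% + 32% + 12% = 66%.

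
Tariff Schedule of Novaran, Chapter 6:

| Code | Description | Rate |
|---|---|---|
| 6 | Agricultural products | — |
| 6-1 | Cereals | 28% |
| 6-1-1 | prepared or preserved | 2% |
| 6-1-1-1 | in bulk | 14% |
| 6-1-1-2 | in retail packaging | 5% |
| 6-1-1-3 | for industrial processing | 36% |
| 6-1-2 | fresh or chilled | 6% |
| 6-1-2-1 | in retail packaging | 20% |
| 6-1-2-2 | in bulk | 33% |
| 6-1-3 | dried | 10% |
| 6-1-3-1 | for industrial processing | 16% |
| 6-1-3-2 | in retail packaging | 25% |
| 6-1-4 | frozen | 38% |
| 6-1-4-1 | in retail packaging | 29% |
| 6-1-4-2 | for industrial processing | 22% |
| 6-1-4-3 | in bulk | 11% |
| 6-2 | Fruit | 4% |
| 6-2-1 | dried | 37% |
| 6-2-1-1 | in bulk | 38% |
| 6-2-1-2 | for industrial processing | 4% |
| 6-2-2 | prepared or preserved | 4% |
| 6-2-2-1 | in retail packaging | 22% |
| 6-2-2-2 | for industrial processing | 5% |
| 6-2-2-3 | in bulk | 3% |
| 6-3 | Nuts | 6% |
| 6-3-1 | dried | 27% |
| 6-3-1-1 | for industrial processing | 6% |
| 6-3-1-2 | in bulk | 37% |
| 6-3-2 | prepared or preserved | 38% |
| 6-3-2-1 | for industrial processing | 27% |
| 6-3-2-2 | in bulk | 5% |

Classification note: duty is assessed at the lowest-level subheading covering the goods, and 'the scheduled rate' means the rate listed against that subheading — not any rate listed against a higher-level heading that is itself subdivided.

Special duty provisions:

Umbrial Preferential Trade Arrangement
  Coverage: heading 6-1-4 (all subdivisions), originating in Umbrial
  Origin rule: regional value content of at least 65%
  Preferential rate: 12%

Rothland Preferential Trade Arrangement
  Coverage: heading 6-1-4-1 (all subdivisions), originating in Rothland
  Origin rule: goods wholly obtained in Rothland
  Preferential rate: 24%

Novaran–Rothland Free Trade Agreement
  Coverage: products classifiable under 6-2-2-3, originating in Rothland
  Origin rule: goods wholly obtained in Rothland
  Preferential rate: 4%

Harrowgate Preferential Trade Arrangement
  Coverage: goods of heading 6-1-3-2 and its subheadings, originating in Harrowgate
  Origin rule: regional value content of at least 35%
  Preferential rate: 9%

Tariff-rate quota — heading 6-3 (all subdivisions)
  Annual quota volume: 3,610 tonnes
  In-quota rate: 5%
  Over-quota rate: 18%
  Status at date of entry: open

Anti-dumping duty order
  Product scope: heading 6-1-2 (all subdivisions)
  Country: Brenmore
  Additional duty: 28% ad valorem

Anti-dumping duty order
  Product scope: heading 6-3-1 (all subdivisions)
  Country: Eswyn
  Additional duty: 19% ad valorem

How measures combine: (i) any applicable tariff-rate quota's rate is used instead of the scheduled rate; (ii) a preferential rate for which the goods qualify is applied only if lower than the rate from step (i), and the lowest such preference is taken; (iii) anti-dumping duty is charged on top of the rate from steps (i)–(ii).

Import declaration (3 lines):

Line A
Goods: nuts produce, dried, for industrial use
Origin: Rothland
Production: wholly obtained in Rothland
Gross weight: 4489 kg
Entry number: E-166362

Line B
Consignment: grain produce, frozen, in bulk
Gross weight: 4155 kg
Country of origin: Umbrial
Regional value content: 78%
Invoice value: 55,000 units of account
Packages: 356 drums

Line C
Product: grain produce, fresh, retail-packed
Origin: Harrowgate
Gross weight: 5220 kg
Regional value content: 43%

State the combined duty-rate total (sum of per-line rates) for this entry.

Line A: nuts → 6-3; dried → 6-3-1; for industrial use → 6-3-1-1. Scheduled 6%. quota on 6-3 open → in-quota 5%; Rothland agreement on 6-1-4-1: 6-3-1-1 not covered; Rothland agreement on 6-2-2-3: 6-3-1-1 not covered. → 5%.
Line B: grain → 6-1; frozen → 6-1-4; in bulk → 6-1-4-3. Scheduled 11%. Umbrial agreement on 6-1-4: RVC ≥ 65% → 12% available; preference 12% not lower than 11% → no reduction. → 11%.
Line C: grain → 6-1; fresh → 6-1-2; retail-packed → 6-1-2-1. Scheduled 20%. Harrowgate agreement on 6-1-3-2: 6-1-2-1 not covered. → 20%.
Sum: 5% + 11% + 20% = 36%.

36%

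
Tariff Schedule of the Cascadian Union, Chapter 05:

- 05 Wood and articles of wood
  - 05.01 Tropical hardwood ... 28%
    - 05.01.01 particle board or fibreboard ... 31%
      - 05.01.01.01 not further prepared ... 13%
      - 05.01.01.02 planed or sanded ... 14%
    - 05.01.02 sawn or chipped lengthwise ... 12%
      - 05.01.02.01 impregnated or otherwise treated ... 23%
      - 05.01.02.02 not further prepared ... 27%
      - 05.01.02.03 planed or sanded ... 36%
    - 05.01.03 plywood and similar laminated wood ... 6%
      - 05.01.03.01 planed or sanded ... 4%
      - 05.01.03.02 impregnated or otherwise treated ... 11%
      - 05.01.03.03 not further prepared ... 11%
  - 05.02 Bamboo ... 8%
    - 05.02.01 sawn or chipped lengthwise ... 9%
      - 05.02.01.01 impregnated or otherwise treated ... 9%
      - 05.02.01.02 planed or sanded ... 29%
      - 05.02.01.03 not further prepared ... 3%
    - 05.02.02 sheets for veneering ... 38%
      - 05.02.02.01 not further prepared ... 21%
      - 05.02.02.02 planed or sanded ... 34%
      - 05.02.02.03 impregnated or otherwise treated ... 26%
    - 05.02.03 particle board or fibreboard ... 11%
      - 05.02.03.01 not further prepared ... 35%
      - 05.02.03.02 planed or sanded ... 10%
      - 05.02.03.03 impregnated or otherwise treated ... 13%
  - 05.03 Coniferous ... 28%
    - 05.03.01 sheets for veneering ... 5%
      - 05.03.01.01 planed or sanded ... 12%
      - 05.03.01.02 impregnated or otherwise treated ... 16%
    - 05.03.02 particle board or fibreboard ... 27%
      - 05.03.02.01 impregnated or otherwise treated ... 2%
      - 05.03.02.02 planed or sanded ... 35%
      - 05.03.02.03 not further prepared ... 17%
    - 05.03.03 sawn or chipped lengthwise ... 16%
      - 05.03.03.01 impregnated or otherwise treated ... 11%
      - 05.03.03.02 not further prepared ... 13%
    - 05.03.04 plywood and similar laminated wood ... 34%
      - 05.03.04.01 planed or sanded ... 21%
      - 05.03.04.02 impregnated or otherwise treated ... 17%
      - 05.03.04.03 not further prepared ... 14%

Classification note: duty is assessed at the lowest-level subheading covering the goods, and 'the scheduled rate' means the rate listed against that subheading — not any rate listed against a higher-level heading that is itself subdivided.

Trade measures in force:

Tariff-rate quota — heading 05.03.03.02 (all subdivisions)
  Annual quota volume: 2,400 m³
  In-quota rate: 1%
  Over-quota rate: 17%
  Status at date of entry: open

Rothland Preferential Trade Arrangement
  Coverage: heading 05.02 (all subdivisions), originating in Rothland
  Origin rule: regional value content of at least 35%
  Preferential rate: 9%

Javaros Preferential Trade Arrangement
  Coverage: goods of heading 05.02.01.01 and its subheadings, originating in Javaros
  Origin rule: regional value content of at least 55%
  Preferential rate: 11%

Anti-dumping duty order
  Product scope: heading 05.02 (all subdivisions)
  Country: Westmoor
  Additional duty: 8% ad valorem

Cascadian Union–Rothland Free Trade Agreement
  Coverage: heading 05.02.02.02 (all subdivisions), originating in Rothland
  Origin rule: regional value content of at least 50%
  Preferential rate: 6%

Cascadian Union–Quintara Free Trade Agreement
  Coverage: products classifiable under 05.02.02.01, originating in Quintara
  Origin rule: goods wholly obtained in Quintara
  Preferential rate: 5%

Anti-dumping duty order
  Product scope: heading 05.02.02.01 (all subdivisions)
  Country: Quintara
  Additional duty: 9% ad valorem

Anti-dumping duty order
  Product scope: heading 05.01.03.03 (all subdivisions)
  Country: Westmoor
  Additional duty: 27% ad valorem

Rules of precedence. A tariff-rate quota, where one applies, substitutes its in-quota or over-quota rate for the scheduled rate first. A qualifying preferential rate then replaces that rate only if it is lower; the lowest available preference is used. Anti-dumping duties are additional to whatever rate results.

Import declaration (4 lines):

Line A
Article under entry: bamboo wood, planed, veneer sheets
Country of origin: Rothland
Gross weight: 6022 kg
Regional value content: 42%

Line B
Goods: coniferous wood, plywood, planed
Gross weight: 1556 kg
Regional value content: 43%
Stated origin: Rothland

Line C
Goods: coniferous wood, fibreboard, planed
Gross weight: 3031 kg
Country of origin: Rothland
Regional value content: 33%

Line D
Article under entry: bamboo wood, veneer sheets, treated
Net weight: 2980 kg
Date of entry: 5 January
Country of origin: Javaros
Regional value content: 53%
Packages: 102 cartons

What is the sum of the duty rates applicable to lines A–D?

Line A: bamboo → 05.02; veneer sheets → 05.02.02; planed → 05.02.02.02. Scheduled 34%. Rothland agreement on 05.02: RVC ≥ 35% → 9% available; Rothland agreement on 05.02.02.02: RVC < 50%; preferential 9%. → 9%.
Line B: coniferous → 05.03; plywood → 05.03.04; planed → 05.03.04.01. Scheduled 21%. Rothland agreement on 05.02: 05.03.04.01 not covered; Rothland agreement on 05.02.02.02: 05.03.04.01 not covered. → 21%.
Line C: coniferous → 05.03; fibreboard → 05.03.02; planed → 05.03.02.02. Scheduled 35%. Rothland agreement on 05.02: 05.03.02.02 not covered; Rothland agreement on 05.02.02.02: 05.03.02.02 not covered. → 35%.
Line D: bamboo → 05.02; veneer sheets → 05.02.02; treated → 05.02.02.03. Scheduled 26%. Javaros agreement on 05.02.01.01: 05.02.02.03 not covered. → 26%.
Sum: 9% + 21% + 35% + 26% = 91%.

91%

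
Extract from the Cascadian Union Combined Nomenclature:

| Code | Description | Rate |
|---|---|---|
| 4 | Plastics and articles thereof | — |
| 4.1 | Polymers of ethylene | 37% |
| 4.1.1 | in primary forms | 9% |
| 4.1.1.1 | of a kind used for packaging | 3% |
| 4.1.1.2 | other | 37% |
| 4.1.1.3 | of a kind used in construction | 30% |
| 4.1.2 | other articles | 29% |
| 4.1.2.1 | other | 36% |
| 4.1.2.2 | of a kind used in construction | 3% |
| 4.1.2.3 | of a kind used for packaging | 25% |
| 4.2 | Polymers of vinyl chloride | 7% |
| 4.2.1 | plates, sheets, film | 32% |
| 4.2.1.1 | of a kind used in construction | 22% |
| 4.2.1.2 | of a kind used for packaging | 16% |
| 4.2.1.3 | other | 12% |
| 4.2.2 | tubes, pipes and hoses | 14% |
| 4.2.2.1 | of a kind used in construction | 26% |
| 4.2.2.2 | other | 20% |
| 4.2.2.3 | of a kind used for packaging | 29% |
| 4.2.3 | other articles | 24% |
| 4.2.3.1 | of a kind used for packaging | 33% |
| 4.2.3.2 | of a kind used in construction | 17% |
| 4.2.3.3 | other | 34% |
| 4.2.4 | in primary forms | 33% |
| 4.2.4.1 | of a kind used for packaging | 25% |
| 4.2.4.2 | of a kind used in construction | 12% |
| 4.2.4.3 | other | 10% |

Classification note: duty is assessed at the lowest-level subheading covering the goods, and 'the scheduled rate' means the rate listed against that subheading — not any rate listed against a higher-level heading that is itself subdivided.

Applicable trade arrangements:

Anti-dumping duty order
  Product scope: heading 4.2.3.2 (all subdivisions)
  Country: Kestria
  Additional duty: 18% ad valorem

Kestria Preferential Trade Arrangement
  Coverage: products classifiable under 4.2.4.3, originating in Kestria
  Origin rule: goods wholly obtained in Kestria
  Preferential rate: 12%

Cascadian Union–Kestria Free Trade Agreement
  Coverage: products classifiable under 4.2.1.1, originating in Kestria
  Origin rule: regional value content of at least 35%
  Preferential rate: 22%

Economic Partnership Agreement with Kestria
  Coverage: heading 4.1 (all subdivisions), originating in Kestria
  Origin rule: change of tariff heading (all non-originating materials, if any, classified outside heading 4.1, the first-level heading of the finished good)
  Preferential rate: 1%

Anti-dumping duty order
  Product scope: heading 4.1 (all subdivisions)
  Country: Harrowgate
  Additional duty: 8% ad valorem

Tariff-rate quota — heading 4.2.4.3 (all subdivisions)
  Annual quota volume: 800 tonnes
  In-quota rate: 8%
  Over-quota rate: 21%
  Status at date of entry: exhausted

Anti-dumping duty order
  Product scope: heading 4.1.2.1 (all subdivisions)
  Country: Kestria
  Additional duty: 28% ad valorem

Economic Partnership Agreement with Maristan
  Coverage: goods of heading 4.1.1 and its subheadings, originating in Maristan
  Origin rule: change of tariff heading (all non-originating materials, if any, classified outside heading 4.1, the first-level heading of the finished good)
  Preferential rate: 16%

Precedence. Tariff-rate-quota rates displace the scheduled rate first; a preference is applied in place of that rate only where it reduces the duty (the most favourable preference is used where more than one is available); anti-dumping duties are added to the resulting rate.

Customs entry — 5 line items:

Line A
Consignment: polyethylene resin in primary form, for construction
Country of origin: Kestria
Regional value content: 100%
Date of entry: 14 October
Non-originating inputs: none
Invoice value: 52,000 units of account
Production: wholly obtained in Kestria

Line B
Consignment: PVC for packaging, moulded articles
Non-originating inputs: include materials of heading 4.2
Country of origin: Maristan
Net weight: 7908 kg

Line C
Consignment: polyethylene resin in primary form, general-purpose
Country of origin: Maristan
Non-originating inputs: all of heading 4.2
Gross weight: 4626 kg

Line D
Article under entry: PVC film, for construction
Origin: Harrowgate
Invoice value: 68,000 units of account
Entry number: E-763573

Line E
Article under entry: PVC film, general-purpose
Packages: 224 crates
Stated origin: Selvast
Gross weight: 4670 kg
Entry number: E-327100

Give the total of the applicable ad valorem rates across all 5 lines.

Line A: polyethylene → 4.1; resin in primary form → 4.1.1; for construction → 4.1.1.3. Scheduled 30%. Kestria agreement on 4.2.4.3: 4.1.1.3 not covered; Kestria agreement on 4.2.1.1: 4.1.1.3 not covered; Kestria agreement on 4.1: CTH met → 1% available; preferential 1%. → 1%.
Line B: PVC → 4.2; moulded articles → 4.2.3; for packaging → 4.2.3.1. Scheduled 33%. Maristan agreement on 4.1.1: 4.2.3.1 not covered. → 33%.
Line C: polyethylene → 4.1; resin in primary form → 4.1.1; general-purpose → 4.1.1.2. Scheduled 37%. Maristan agreement on 4.1.1: CTH met → 16% available; preferential 16%. → 16%.
Line D: PVC → 4.2; film → 4.2.1; for construction → 4.2.1.1. Scheduled 22%. No special measure applies. → 22%.
Line E: PVC → 4.2; film → 4.2.1; general-purpose → 4.2.1.3. Scheduled 12%. No special measure applies. → 12%.
Sum: 1% + 33% + 16% + 22% + 12% = 84%.

84%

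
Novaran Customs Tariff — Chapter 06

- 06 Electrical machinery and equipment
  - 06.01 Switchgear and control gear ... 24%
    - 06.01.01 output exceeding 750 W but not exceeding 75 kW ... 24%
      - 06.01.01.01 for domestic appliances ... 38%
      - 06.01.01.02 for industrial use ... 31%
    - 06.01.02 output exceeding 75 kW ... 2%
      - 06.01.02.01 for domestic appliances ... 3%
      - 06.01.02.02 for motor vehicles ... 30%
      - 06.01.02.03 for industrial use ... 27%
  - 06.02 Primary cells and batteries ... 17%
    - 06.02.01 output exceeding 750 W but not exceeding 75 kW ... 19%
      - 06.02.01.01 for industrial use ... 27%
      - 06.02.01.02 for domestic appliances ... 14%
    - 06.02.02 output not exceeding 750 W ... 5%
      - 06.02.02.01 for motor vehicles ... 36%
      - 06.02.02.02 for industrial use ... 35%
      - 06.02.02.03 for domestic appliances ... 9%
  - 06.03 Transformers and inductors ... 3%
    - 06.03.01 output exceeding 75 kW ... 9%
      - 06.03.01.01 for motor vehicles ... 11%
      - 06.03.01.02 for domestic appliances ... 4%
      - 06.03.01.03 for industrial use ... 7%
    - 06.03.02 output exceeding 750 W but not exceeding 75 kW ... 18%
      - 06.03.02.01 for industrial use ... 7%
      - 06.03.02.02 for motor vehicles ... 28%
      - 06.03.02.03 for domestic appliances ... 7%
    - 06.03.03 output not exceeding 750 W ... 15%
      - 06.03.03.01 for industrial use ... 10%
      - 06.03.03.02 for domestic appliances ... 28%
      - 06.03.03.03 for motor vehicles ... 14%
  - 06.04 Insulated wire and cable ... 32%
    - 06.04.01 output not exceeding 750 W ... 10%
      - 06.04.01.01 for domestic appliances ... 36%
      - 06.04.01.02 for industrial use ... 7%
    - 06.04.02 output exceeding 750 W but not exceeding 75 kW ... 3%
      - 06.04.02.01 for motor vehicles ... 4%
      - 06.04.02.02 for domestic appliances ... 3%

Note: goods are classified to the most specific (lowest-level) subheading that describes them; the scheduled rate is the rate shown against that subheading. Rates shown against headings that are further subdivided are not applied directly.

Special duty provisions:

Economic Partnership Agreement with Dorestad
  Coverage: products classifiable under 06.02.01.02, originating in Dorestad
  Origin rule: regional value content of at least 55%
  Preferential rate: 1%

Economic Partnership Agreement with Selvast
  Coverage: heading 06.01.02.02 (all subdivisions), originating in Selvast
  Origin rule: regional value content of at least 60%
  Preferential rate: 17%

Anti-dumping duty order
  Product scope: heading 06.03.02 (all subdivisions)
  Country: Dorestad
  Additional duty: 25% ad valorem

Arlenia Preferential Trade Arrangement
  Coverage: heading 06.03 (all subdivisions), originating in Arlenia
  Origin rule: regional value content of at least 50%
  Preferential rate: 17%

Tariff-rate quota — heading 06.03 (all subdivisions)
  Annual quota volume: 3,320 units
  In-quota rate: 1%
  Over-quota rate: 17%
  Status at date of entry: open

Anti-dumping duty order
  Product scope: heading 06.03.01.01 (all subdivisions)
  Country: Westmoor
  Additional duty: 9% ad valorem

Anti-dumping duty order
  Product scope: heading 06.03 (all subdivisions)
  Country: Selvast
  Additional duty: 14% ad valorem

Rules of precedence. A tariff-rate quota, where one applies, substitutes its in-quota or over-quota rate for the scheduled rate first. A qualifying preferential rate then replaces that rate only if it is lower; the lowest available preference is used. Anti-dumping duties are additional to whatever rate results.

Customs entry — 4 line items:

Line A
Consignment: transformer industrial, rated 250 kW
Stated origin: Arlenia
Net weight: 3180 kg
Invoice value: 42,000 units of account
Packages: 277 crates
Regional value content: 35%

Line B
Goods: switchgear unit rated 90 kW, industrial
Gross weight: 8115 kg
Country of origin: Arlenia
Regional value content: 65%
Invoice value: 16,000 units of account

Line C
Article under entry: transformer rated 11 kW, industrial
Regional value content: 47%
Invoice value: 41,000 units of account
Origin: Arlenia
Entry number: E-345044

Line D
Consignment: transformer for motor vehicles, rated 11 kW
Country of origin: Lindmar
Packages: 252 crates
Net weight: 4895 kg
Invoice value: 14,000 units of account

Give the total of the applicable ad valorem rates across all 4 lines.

30%

Line A: transformer → 06.03; rated 250 kW → 06.03.01; industrial → 06.03.01.03. Scheduled 7%. quota on 06.03 open → in-quota 1%; Arlenia agreement on 06.03: RVC < 50%. → 1%.
Line B: switchgear unit → 06.01; rated 90 kW → 06.01.02; industrial → 06.01.02.03. Scheduled 27%. Arlenia agreement on 06.03: 06.01.02.03 not covered. → 27%.
Line C: transformer → 06.03; rated 11 kW → 06.03.02; industrial → 06.03.02.01. Scheduled 7%. quota on 06.03 open → in-quota 1%; Arlenia agreement on 06.03: RVC < 50%. → 1%.
Line D: transformer → 06.03; rated 11 kW → 06.03.02; for motor vehicles → 06.03.02.02. Scheduled 28%. quota on 06.03 open → in-quota 1%. → 1%.
Sum: 1% + 27% + 1% + 1% = 30%.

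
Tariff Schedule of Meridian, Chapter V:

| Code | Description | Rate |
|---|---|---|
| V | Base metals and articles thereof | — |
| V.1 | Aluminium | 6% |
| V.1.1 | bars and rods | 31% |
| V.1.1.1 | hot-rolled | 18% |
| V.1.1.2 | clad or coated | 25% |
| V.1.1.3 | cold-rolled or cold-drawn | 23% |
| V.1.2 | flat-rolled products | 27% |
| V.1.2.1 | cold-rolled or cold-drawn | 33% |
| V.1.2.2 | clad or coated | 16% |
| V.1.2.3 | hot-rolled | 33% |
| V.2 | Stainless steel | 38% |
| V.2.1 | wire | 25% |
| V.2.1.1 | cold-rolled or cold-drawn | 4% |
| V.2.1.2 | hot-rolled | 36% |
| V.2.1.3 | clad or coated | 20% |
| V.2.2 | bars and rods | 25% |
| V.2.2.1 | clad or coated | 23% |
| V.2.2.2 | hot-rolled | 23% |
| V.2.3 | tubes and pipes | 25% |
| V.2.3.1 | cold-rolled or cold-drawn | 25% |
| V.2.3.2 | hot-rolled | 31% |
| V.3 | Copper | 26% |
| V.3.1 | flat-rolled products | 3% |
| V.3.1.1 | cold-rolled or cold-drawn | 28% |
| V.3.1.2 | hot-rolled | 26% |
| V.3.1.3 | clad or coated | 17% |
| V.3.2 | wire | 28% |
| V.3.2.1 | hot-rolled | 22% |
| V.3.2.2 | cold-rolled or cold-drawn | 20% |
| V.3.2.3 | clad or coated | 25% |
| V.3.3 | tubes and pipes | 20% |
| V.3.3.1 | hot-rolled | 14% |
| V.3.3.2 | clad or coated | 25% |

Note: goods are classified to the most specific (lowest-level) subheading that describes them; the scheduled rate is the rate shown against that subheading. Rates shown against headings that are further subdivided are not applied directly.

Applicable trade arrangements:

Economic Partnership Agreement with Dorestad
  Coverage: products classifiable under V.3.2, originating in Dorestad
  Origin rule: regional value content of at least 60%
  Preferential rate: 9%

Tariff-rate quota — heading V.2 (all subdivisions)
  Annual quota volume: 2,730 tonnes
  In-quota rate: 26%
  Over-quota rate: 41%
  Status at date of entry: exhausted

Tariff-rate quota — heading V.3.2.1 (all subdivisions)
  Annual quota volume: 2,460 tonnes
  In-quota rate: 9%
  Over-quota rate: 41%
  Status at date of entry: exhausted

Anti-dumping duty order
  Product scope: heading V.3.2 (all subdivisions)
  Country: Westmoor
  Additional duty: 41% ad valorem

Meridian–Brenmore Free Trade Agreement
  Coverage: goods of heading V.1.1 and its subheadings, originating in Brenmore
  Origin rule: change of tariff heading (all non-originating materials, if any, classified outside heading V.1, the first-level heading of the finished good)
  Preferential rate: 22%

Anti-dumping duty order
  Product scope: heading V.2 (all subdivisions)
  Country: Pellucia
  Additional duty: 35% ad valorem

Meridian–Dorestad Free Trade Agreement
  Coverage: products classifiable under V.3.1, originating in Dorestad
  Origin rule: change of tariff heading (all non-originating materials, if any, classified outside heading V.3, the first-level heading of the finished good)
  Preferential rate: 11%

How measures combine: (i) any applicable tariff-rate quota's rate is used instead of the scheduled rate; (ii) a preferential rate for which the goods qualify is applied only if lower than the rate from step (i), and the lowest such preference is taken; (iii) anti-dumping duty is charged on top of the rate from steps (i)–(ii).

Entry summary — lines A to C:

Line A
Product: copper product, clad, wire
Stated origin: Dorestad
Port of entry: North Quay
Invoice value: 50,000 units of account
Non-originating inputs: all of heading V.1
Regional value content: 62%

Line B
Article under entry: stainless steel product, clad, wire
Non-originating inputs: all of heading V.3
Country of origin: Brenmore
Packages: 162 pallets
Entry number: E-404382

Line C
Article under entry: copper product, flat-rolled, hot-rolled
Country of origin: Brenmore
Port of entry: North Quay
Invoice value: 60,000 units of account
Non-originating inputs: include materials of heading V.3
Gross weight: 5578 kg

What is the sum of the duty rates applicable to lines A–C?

76%

Line A: copper → V.3; wire → V.3.2; clad → V.3.2.3. Scheduled 25%. Dorestad agreement on V.3.2: RVC ≥ 60% → 9% available; Dorestad agreement on V.3.1: V.3.2.3 not covered; preferential 9%. → 9%.
Line B: stainless steel → V.2; wire → V.2.1; clad → V.2.1.3. Scheduled 20%. quota on V.2 exhausted → over-quota 41%; Brenmore agreement on V.1.1: V.2.1.3 not covered. → 41%.
Line C: copper → V.3; flat-rolled → V.3.1; hot-rolled → V.3.1.2. Scheduled 26%. Brenmore agreement on V.1.1: V.3.1.2 not covered. → 26%.
Sum: 9% + 41% + 26% = 76%.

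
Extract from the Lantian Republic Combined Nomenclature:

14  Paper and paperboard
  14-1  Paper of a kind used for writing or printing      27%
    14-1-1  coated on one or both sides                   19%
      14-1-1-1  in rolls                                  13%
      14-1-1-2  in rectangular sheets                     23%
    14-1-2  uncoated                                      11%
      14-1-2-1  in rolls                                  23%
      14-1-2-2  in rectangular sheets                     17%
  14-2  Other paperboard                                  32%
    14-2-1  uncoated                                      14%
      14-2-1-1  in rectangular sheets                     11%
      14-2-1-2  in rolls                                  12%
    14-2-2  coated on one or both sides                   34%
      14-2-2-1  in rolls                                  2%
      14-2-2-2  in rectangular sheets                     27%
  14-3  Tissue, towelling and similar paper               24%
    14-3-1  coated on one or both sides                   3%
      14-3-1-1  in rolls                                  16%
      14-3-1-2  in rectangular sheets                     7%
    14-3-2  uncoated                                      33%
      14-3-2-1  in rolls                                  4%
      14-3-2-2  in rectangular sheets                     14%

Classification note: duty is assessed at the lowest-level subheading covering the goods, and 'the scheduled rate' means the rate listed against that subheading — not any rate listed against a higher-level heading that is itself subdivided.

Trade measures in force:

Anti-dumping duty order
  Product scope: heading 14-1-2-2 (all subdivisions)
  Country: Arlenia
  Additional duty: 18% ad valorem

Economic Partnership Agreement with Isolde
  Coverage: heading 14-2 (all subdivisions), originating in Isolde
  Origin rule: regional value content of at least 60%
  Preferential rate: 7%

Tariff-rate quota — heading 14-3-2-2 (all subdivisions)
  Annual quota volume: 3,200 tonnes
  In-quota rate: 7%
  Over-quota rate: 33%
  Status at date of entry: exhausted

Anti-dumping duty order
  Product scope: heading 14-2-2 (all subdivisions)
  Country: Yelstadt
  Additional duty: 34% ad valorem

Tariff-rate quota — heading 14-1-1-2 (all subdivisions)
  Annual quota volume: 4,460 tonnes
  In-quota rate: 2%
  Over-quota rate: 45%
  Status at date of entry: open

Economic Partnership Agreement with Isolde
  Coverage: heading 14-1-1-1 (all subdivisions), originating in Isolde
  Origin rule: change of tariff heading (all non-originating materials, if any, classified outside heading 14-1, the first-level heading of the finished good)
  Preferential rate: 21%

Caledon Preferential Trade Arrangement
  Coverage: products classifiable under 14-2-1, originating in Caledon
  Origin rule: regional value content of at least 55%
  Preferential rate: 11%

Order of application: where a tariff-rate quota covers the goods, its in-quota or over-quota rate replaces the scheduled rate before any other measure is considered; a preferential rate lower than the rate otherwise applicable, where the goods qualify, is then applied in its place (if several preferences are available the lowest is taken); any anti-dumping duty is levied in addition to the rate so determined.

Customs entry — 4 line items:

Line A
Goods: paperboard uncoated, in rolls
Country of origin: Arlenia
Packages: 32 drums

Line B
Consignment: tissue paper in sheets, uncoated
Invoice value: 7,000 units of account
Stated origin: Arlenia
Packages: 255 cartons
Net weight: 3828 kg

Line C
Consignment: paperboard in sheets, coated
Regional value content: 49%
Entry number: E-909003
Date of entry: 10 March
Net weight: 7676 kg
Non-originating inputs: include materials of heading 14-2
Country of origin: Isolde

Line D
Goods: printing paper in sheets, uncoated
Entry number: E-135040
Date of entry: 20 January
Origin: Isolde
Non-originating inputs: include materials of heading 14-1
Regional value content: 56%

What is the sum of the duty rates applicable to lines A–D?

89%

Line A: paperboard → 14-2; uncoated → 14-2-1; in rolls → 14-2-1-2. Scheduled 12%. No special measure applies. → 12%.
Line B: tissue paper → 14-3; uncoated → 14-3-2; in sheets → 14-3-2-2. Scheduled 14%. quota on 14-3-2-2 exhausted → over-quota 33%. → 33%.
Line C: paperboard → 14-2; coated → 14-2-2; in sheets → 14-2-2-2. Scheduled 27%. Isolde agreement on 14-2: RVC < 60%; Isolde agreement on 14-1-1-1: 14-2-2-2 not covered. → 27%.
Line D: printing paper → 14-1; uncoated → 14-1-2; in sheets → 14-1-2-2. Scheduled 17%. Isolde agreement on 14-2: 14-1-2-2 not covered; Isolde agreement on 14-1-1-1: 14-1-2-2 not covered. → 17%.
Sum: 12% + 33% + 27% + 17% = 89%.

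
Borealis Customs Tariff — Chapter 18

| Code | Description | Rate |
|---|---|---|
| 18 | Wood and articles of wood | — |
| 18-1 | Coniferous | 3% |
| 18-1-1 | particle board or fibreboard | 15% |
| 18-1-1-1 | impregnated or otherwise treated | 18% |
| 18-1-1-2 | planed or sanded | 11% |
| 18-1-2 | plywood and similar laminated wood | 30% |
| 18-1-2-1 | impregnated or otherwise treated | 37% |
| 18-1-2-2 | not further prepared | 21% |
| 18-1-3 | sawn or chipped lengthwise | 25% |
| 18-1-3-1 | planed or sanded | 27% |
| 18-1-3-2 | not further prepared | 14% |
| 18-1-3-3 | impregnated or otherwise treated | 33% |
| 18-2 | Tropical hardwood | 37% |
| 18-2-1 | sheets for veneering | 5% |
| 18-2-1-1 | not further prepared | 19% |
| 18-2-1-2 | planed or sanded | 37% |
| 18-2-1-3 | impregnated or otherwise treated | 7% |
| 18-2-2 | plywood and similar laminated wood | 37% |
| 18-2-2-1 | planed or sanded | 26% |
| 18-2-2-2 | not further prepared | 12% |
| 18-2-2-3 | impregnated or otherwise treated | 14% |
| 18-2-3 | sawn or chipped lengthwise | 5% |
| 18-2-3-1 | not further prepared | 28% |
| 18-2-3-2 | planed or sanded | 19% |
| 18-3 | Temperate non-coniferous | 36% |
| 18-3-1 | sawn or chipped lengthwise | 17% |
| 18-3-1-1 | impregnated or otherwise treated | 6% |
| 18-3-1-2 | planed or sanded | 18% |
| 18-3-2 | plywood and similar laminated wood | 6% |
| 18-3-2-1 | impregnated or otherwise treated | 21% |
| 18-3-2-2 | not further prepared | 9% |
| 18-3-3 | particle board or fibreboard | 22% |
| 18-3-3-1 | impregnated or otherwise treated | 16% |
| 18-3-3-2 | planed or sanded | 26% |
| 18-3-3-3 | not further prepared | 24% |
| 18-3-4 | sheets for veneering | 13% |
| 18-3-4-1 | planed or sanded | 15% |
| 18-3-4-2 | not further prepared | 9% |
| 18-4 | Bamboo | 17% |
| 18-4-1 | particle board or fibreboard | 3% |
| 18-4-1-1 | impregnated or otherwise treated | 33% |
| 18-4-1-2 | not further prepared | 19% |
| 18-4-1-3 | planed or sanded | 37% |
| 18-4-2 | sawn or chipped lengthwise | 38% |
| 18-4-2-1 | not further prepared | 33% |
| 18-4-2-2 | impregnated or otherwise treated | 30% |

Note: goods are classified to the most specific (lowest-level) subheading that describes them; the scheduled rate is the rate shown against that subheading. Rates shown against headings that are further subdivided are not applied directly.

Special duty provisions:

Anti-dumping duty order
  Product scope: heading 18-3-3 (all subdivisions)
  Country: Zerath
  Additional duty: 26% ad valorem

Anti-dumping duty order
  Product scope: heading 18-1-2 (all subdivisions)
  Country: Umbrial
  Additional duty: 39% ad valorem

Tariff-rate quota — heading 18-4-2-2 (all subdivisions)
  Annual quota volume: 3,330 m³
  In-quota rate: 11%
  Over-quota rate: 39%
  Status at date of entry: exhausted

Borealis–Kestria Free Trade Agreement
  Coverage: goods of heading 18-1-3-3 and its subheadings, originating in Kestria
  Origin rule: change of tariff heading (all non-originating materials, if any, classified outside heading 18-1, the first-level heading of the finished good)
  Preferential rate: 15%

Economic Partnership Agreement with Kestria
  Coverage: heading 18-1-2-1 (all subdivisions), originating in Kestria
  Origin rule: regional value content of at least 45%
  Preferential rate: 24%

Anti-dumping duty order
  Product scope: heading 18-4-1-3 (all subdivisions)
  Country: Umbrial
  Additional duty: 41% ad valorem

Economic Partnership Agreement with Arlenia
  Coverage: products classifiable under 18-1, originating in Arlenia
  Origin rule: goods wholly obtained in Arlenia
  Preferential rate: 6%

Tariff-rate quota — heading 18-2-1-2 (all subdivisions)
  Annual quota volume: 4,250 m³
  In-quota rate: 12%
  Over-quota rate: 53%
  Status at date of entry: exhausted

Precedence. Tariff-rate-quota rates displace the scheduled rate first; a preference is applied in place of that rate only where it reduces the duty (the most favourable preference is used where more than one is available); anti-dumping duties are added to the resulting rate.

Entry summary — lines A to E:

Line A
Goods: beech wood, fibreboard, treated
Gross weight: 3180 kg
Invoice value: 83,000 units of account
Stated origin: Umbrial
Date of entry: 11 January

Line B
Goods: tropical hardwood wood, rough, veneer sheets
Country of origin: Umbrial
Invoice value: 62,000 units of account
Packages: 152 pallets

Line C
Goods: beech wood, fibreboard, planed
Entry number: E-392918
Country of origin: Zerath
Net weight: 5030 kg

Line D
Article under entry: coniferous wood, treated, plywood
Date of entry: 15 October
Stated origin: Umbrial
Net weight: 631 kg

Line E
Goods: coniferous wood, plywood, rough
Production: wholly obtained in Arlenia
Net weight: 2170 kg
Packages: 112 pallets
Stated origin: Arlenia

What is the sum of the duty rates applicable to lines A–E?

169%

Line A: beech → 18-3; fibreboard → 18-3-3; treated → 18-3-3-1. Scheduled 16%. No special measure applies. → 16%.
Line B: tropical hardwood → 18-2; veneer sheets → 18-2-1; rough → 18-2-1-1. Scheduled 19%. No special measure applies. → 19%.
Line C: beech → 18-3; fibreboard → 18-3-3; planed → 18-3-3-2. Scheduled 26%. anti-dumping (Zerath, 18-3-3): +26%; total 26% + 26% = 52%. → 52%.
Line D: coniferous → 18-1; plywood → 18-1-2; treated → 18-1-2-1. Scheduled 37%. anti-dumping (Umbrial, 18-1-2): +39%; total 37% + 39% = 76%. → 76%.
Line E: coniferous → 18-1; plywood → 18-1-2; rough → 18-1-2-2. Scheduled 21%. Arlenia agreement on 18-1: wholly obtained → 6% available; preferential 6%. → 6%.
Sum: 16% + 19% + 52% + 76% + 6% = 169%.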